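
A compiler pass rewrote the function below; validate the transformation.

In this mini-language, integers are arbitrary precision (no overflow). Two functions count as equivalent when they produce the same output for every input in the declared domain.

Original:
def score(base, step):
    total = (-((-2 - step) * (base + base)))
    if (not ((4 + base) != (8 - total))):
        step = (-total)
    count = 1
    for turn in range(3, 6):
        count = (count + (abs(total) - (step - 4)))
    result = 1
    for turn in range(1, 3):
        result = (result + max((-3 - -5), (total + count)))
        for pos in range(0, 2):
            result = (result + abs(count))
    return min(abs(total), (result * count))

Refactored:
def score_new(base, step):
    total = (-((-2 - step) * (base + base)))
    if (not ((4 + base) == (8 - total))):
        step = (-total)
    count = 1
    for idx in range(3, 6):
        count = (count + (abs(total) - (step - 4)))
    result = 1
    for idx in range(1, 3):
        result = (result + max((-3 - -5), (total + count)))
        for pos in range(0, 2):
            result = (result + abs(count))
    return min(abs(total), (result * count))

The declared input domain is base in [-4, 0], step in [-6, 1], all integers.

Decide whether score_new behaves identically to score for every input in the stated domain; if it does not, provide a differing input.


Equivalent. The suspicious edit (`((4 + base) != (8 - total))` became `((4 + base) == (8 - total))`) never changes the result for any input inside the declared domain.
Across all 40 domain points the two functions coincide.
Spot check at base=-1, step=1 — score: total = -6; (not ((4 + base) != (8 - total))) -> false; count = 1; [turn=3]; count = 10; [turn=4]; count = 19; [turn=5]; count = 28; result = 1; [turn=1]; result = 23; [pos=0]; result = 51; [pos=1]; result = 79; [turn=2]; result = 101; [pos=0]; result = 129; [pos=1]; result = 157; return 6. score_new: total = -6; (not ((4 + base) == (8 - total))) -> true; step = 6; count = 1; [idx=3]; count = 5; [idx=4]; count = 9; [idx=5]; count = 13; result = 1; [idx=1]; result = 8; [pos=0]; result = 21; [pos=1]; result = 34; [idx=2]; result = 41; [pos=0]; result = 54; [pos=1]; result = 67; return 6. Both give 6.
verdict: equivalent


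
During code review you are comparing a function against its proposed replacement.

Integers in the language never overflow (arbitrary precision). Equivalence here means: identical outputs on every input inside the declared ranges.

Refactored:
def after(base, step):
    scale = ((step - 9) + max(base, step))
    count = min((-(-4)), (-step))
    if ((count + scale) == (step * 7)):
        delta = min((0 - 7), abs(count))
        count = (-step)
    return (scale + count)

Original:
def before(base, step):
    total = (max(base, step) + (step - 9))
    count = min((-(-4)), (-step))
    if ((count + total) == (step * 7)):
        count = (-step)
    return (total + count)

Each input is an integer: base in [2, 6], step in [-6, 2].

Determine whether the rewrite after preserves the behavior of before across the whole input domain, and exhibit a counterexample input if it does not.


Equivalent — the differences include min/max/abs usage differs; and local variable names differ; and arithmetic usage differs; and constant usage differs; and statement counts differ, yet no declared input distinguishes the two.
Tracing base=5, step=-5: before: total=-9, then count=4, then ((count + total) == (step * 7)) is false, then returns -5 | after: scale=-9, then count=4, then ((count + scale) == (step * 7)) is false, then returns -5 — matching result -5.
Across all 45 domain points the two functions coincide.
verdict: equivalent


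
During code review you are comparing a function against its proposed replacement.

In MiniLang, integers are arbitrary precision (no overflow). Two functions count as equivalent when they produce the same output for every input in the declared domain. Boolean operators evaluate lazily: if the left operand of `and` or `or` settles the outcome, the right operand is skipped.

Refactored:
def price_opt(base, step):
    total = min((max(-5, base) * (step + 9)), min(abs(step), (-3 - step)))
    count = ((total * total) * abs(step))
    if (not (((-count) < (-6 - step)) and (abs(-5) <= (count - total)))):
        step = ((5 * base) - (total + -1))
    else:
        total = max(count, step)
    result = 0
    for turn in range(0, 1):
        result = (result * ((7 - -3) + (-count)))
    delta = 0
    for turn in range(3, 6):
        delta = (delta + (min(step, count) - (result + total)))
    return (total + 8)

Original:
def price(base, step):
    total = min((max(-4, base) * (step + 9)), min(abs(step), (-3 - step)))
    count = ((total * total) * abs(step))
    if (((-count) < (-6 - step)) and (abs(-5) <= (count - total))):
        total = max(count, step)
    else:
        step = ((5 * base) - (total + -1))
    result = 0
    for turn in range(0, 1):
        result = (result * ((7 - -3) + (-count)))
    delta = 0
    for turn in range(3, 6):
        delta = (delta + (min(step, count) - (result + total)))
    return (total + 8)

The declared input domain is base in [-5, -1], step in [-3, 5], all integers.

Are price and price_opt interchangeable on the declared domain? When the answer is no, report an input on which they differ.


Not equivalent: base=-5, step=-3 separates them (1736 vs 2708).
price: total=-24, then count=1728, then (((-count) < (-6 - step)) and (abs(-5) <= (count - total))) is true, then total=1728, then result=0, then (turn=0), then result=0, then delta=0, then (turn=3), then delta=-1731, then (turn=4), then delta=-3462, then (turn=5), then delta=-5193, then returns 1736
price_opt: total=-30, then count=2700, then (not (((-count) < (-6 - step)) and (abs(-5) <= (count - total)))) is false, then total=2700, then result=0, then (turn=0), then result=0, then delta=0, then (turn=3), then delta=-2703, then (turn=4), then delta=-5406, then (turn=5), then delta=-8109, then returns 2708
verdict: not equivalent; witness: base=-5, step=-3


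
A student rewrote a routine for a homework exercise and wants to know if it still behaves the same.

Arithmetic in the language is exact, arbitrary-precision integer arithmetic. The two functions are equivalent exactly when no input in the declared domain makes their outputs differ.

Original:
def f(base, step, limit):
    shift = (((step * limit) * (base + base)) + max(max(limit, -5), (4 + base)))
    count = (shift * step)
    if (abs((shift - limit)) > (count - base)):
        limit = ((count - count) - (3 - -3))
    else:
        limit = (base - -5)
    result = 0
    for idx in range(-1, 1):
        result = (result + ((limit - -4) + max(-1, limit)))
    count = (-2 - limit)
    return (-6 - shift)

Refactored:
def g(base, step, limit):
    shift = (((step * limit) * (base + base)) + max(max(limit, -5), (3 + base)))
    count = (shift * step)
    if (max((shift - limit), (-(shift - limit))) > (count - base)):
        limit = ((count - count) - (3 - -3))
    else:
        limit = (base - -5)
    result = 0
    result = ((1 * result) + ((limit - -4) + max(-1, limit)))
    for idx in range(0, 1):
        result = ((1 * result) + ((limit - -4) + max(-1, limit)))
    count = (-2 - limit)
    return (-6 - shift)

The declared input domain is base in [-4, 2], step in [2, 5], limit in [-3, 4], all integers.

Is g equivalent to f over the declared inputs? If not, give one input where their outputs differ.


Input base=-4, step=2, limit=-3: -54 from f versus -53 from g.
verdict: not equivalent; witness: base=-4, step=2, limit=-3


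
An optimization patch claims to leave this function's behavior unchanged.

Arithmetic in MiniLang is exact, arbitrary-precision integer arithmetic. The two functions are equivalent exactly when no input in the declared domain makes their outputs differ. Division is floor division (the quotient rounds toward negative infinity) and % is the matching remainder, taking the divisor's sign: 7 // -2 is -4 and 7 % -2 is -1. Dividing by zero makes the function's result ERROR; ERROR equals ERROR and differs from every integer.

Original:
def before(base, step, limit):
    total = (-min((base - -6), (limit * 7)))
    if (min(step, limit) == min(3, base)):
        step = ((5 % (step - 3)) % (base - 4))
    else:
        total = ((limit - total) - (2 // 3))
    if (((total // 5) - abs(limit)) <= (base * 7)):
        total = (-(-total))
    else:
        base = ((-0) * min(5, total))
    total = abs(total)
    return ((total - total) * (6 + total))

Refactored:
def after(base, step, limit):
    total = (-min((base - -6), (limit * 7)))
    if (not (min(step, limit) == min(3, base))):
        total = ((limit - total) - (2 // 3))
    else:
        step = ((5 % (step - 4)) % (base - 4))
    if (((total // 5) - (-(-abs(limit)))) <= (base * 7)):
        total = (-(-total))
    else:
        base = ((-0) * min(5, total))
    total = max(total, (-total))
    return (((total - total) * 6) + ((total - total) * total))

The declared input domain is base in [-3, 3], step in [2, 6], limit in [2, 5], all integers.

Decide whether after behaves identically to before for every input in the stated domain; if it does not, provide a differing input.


These are not equivalent — on base=2, step=3, limit=2 the outputs split (ERROR vs 0).
before: total becomes -8; next (min(step, limit) == min(3, base)) evaluates to true; next hits division by zero so the output is ERROR
after: total becomes -8; next (not (min(step, limit) == min(3, base))) evaluates to false; next step becomes 0; next (((total // 5) - (-(-abs(limit)))) <= (base * 7)) evaluates to true; next total becomes -8; next total becomes 8; next final value 0
verdict: not equivalent; witness: base=2, step=3, limit=2


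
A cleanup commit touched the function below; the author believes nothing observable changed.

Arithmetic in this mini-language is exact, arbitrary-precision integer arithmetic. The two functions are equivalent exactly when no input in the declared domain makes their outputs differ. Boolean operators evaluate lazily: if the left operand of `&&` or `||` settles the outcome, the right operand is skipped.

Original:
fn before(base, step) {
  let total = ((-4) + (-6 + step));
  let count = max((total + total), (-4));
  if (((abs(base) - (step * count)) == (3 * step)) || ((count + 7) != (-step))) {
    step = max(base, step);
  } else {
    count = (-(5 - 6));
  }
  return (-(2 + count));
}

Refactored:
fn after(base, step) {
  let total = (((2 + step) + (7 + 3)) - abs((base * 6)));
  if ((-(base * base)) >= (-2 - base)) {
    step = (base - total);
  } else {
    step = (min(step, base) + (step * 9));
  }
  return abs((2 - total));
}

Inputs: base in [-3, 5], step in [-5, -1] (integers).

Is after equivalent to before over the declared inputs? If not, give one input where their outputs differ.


At base=-3, step=-5: before gives 2, after gives 13.
verdict: not equivalent; witness: base=-3, step=-5


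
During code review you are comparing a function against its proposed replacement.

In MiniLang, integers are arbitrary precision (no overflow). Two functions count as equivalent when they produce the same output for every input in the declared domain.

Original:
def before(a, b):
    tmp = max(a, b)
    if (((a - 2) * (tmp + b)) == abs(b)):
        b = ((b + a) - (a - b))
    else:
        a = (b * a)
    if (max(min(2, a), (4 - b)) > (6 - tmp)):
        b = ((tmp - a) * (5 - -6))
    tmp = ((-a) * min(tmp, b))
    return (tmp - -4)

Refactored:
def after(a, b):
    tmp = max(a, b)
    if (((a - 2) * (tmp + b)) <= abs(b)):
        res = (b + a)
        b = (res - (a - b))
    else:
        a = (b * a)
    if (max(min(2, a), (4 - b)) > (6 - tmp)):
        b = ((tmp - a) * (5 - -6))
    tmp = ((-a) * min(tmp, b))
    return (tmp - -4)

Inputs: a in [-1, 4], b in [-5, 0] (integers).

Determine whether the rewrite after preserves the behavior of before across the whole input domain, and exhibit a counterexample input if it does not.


Consider the input a=1, b=-5.
before: tmp becomes 1; next (((a - 2) * (tmp + b)) == abs(b)) evaluates to false; next a becomes -5; next (max(min(2, a), (4 - b)) > (6 - tmp)) evaluates to true; next b becomes 66; next tmp becomes 5; next final value 9
after: tmp becomes 1; next (((a - 2) * (tmp + b)) <= abs(b)) evaluates to true; next res becomes -4; next b becomes -10; next (max(min(2, a), (4 - b)) > (6 - tmp)) evaluates to true; next b becomes 0; next tmp becomes 0; next final value 4
9 != 4, so the rewrite changes behavior.
verdict: not equivalent; witness: a=1, b=-5


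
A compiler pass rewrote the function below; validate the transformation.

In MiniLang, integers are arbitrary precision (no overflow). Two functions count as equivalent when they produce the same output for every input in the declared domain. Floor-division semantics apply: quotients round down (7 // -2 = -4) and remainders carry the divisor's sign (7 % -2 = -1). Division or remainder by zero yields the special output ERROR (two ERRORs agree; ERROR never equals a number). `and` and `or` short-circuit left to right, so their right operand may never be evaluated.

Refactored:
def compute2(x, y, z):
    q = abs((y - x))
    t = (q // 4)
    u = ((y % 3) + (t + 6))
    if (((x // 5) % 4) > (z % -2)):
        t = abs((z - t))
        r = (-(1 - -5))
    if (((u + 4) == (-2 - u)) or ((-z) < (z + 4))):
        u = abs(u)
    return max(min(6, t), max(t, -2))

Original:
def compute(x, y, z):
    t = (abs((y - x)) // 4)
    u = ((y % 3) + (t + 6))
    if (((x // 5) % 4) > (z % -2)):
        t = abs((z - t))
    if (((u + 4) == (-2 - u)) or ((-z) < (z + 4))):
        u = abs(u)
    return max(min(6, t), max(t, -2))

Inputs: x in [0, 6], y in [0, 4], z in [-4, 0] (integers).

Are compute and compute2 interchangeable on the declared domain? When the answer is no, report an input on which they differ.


Changes here: arithmetic usage differs; and statement counts differ; and constant usage differs; and local variable names differ; the full 175-point sweep finds no disagreement.
verdict: equivalent


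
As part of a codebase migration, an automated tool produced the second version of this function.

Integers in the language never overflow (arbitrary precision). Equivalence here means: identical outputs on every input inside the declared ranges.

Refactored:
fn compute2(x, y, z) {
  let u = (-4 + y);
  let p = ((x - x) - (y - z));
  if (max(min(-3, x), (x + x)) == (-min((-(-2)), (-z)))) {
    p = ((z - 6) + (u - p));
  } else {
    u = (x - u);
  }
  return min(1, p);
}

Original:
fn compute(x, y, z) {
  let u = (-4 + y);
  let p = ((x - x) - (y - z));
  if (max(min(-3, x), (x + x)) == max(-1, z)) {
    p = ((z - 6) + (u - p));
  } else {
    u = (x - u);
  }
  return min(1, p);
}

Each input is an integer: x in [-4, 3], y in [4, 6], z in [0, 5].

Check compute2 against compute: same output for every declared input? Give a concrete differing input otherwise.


Equivalent. The suspicious edit (`-1` became `-2`) never changes the result for any input inside the declared domain.
Across all 144 domain points the two functions coincide.
Spot check at x=2, y=5, z=4 — compute: u becomes 1; next p becomes -1; next (max(min(-3, x), (x + x)) == max(-1, z)) evaluates to true; next p becomes 0; next final value 0. compute2: u becomes 1; next p becomes -1; next (max(min(-3, x), (x + x)) == (-min((-(-2)), (-z)))) evaluates to true; next p becomes 0; next final value 0. Both give 0.
verdict: equivalent


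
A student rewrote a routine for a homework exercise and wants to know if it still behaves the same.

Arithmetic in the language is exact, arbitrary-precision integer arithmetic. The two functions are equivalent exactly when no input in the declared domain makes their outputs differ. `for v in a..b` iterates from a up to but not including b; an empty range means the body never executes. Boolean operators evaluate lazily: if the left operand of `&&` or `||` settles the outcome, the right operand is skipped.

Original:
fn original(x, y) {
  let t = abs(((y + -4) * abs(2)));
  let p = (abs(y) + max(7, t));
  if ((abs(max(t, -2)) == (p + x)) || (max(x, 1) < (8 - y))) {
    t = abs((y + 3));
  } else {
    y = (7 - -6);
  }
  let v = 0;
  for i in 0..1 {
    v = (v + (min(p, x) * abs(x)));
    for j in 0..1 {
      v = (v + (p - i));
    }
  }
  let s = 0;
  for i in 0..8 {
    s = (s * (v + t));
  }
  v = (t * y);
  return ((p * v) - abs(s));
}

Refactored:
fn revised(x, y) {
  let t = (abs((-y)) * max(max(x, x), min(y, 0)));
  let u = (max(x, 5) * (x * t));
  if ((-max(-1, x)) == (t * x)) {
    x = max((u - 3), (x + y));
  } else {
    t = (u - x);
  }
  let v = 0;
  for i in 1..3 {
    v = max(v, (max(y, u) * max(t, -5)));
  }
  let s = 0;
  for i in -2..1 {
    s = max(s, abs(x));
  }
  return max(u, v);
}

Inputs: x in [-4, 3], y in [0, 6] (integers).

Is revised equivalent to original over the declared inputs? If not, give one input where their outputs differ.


Evaluate both at x=-4, y=1.
original: t=6, then p=8, then ((abs(max(t, -2)) == (p + x)) || (max(x, 1) < (8 - y))) is true, then t=4, then v=0, then (i=0), then v=-16, then (j=0), then v=-8, then s=0, then (i=0), then s=0, then (i=1), then s=0, then (i=2), then s=0, then (i=3), then s=0, then (i=4), then s=0, then (i=5), then s=0, then (i=6), then s=0, then (i=7), then s=0, then v=4, then returns 32
revised: t=0, then u=0, then ((-max(-1, x)) == (t * x)) is false, then t=4, then v=0, then (i=1), then v=4, then (i=2), then v=4, then s=0, then (i=-2), then s=4, then (i=-1), then s=4, then (i=0), then s=4, then returns 4
32 against 4: the behavior changed.
verdict: not equivalent; witness: x=-4, y=1


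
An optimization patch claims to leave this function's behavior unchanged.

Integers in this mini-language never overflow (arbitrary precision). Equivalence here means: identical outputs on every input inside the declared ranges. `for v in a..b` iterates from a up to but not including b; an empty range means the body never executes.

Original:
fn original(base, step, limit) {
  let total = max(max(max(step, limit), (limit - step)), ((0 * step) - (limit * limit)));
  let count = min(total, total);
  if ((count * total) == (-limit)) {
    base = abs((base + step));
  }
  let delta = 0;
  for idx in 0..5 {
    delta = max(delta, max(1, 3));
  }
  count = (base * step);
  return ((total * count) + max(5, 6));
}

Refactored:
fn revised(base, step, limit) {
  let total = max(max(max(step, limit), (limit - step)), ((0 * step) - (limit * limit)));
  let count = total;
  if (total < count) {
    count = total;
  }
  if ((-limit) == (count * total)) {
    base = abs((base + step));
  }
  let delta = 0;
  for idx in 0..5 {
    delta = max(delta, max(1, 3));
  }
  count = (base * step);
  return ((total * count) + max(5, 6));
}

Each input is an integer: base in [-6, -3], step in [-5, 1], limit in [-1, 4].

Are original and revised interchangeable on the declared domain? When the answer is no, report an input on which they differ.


Although statement counts differ, min/max/abs usage differs, branching structure differs, comparison usage differs, 168/168 inputs agree.
verdict: equivalent


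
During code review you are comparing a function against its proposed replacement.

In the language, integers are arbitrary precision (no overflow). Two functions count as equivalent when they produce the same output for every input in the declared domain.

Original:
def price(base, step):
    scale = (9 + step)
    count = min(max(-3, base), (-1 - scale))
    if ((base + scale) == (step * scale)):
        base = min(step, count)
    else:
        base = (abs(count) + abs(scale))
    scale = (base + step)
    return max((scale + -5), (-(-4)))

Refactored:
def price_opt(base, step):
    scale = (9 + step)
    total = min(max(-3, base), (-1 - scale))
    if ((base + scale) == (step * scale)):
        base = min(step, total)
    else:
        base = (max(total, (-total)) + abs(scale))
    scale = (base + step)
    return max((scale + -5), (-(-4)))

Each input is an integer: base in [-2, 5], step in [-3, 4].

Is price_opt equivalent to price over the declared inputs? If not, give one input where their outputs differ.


Although local variable names differ, and min/max/abs usage differs, 64/64 inputs agree.
verdict: equivalent


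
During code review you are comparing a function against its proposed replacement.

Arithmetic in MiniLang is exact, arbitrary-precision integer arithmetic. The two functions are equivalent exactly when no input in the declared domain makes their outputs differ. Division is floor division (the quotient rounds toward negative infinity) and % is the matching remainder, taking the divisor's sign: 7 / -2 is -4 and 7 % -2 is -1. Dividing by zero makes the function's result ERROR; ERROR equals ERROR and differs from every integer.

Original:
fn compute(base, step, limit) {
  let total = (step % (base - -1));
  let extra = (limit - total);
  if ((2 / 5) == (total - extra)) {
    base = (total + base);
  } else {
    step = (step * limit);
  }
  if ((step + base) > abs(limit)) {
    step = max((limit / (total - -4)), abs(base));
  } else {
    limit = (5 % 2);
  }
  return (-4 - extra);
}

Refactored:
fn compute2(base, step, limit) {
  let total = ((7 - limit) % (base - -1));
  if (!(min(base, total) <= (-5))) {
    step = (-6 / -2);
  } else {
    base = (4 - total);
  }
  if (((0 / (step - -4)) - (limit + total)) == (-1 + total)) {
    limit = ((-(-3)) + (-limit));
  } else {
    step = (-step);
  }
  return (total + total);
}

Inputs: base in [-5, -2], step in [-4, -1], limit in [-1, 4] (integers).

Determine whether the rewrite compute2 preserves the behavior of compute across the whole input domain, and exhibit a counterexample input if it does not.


There is a counterexample at base=-5, step=-4, limit=-1: -3 on one side, ERROR on the other.
compute: total := 0 | extra := -1 | ((2 / 5) == (total - extra)): false | step := 4 | ((step + base) > abs(limit)): false | limit := 1 | result -3
compute2: total := 0 | (!(min(base, total) <= (-5))): false | base := 4 | divide-by-zero, output ERROR
verdict: not equivalent; witness: base=-5, step=-4, limit=-1


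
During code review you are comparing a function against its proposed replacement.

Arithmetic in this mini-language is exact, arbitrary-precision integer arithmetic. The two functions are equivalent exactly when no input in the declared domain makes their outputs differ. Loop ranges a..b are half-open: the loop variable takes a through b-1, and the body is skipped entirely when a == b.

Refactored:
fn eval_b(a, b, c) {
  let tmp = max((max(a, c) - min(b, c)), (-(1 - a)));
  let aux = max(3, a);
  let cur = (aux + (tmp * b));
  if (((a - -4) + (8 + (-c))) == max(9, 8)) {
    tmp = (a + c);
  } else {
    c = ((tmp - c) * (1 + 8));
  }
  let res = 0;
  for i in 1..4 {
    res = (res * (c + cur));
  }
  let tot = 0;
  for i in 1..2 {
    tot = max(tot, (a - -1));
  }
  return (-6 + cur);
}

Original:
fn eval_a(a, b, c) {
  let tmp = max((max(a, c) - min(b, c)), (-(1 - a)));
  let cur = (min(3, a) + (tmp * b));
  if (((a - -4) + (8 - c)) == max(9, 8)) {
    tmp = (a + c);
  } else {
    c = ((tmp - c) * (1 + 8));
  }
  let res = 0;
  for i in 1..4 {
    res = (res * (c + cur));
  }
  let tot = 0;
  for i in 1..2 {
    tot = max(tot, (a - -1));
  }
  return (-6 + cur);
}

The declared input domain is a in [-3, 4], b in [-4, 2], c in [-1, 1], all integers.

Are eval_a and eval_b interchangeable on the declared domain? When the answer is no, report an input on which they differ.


Input a=-3, b=-4, c=-1: -21 from eval_a versus -15 from eval_b.
verdict: not equivalent; witness: a=-3, b=-4, c=-1


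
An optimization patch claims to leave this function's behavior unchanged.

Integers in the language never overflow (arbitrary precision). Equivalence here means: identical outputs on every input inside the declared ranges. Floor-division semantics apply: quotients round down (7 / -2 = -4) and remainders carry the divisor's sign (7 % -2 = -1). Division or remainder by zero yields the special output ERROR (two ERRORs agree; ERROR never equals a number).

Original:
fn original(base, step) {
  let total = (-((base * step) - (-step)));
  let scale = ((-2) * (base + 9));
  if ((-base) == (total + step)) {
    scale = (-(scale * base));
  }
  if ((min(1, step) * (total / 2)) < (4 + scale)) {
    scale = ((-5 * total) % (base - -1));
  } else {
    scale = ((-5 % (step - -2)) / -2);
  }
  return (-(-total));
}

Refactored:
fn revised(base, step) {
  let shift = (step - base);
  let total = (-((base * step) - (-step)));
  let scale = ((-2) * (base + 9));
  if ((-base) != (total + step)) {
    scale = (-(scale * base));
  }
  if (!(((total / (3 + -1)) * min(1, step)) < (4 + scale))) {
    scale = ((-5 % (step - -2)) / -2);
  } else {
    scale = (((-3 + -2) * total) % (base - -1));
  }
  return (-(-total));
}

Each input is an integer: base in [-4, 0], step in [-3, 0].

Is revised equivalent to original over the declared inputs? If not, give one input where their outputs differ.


There is a counterexample at base=0, step=-2: 2 on one side, ERROR on the other.
original: total = 2; scale = -18; ((-base) == (total + step)) -> true; scale = 0; ((min(1, step) * (total / 2)) < (4 + scale)) -> true; scale = 0; return 2
revised: shift = -2; total = 2; scale = -18; ((-base) != (total + step)) -> false; (!(((total / (3 + -1)) * min(1, step)) < (4 + scale))) -> true; division by zero -> ERROR
verdict: not equivalent; witness: base=0, step=-2


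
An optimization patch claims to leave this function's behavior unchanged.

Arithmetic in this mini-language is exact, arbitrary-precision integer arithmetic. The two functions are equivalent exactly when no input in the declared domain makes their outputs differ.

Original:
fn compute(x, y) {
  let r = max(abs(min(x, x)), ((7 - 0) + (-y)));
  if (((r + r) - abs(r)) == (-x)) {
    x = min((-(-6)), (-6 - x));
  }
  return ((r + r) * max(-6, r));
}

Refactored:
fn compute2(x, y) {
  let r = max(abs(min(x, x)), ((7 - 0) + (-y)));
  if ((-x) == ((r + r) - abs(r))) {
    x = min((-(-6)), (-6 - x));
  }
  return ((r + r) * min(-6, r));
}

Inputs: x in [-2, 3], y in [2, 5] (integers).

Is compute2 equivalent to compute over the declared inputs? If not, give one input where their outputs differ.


Take x=-2, y=2.
compute: r=5, then (((r + r) - abs(r)) == (-x)) is false, then returns 50
compute2: r=5, then ((-x) == ((r + r) - abs(r))) is false, then returns -60
50 against -60: the behavior changed.
verdict: not equivalent; witness: x=-2, y=2


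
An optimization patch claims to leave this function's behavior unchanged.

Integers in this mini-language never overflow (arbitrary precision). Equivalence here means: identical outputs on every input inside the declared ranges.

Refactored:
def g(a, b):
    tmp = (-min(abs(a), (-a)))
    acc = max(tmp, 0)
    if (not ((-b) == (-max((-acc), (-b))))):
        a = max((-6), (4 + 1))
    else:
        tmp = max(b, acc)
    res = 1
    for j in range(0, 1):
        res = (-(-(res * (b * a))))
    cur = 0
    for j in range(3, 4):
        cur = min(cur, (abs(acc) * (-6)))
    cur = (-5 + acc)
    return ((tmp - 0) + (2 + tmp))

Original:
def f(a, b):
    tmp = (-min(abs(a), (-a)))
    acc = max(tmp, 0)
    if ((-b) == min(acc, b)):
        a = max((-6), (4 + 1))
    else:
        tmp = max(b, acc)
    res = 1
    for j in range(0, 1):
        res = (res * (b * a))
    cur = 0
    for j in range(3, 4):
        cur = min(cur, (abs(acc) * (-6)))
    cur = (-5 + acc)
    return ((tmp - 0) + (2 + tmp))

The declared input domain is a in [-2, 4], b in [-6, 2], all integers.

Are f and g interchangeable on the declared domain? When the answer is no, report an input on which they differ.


At a=-2, b=-6: f gives 2, g gives -2.
verdict: not equivalent; witness: a=-2, b=-6


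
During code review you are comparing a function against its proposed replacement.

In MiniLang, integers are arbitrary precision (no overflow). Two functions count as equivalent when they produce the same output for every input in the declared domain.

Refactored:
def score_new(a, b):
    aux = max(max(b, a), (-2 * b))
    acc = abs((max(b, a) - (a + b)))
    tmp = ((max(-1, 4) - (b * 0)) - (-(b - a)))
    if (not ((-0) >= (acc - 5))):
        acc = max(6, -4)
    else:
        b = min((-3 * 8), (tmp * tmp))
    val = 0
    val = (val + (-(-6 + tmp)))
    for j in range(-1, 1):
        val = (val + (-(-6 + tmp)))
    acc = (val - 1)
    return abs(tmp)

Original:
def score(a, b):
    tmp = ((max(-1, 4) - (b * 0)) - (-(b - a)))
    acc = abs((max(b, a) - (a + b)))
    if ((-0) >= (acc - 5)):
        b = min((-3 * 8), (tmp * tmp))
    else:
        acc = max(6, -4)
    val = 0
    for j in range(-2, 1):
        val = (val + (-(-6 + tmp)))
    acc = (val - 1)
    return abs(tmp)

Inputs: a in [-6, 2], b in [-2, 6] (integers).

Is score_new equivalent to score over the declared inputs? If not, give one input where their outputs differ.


Reading the diff, among the changes: local variable names differ, statement counts differ, boolean connective usage differs, loop structure differs, arithmetic usage differs, min/max/abs usage differs, constant usage differs.
Spot check at a=2, b=2 — score: tmp becomes 4; next acc becomes 2; next ((-0) >= (acc - 5)) evaluates to true; next b becomes -24; next val becomes 0; next at j=-2:; next val becomes 2; next at j=-1:; next val becomes 4; next at j=0:; next val becomes 6; next acc becomes 5; next final value 4. score_new: aux becomes 2; next acc becomes 2; next tmp becomes 4; next (not ((-0) >= (acc - 5))) evaluates to false; next b becomes -24; next val becomes 0; next val becomes 2; next at j=-1:; next val becomes 4; next at j=0:; next val becomes 6; next acc becomes 5; next final value 4. Both give 4.
Across all 81 domain points the two functions coincide.
verdict: equivalent


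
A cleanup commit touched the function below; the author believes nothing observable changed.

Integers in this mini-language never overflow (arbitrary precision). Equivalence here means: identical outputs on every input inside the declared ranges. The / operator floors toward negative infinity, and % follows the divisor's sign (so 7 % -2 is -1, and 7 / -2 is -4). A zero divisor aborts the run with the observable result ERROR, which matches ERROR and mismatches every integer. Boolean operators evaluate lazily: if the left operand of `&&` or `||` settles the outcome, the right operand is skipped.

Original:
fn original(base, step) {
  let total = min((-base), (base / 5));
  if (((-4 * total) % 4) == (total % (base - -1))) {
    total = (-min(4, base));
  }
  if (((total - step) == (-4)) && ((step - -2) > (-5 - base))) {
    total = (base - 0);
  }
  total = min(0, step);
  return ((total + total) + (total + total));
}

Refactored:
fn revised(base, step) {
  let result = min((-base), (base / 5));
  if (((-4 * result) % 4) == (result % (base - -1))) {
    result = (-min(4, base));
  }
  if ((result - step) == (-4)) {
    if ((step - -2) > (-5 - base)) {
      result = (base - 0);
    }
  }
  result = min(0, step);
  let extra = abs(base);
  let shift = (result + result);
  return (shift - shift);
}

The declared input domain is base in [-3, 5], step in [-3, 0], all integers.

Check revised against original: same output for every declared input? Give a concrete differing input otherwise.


Run the pair on base=-3, step=-3.
original: total := -1 | (((-4 * total) % 4) == (total % (base - -1))): false | (((total - step) == (-4)) && ((step - -2) > (-5 - base))): false | total := -3 | result -12
revised: result := -1 | (((-4 * result) % 4) == (result % (base - -1))): false | ((result - step) == (-4)): false | result := -3 | extra := 3 | shift := -6 | result 0
-12 != 0, so the rewrite changes behavior.
verdict: not equivalent; witness: base=-3, step=-3


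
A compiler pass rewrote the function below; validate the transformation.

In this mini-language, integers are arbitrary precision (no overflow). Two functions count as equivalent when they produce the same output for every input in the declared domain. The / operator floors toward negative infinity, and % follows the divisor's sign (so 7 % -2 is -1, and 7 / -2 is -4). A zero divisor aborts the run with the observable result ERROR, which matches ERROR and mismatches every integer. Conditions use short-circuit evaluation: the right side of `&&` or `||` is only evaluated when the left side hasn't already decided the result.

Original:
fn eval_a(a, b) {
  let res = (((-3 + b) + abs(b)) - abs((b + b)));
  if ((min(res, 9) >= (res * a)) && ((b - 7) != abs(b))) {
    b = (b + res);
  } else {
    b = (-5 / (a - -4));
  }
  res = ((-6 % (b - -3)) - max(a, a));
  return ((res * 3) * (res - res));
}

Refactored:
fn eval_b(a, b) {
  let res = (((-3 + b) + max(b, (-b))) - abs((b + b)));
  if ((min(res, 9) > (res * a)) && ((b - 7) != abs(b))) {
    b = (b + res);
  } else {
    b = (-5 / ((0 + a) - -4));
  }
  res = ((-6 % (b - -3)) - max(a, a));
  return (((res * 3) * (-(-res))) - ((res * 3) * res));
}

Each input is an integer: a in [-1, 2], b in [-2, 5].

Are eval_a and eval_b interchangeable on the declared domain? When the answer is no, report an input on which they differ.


These are not equivalent — on a=1, b=0 the outputs split (ERROR vs 0).
eval_a: res=-3, then ((min(res, 9) >= (res * a)) && ((b - 7) != abs(b))) is true, then b=-3, then a zero divisor aborts: ERROR
eval_b: res=-3, then ((min(res, 9) > (res * a)) && ((b - 7) != abs(b))) is false, then b=-1, then res=-1, then returns 0
verdict: not equivalent; witness: a=1, b=0


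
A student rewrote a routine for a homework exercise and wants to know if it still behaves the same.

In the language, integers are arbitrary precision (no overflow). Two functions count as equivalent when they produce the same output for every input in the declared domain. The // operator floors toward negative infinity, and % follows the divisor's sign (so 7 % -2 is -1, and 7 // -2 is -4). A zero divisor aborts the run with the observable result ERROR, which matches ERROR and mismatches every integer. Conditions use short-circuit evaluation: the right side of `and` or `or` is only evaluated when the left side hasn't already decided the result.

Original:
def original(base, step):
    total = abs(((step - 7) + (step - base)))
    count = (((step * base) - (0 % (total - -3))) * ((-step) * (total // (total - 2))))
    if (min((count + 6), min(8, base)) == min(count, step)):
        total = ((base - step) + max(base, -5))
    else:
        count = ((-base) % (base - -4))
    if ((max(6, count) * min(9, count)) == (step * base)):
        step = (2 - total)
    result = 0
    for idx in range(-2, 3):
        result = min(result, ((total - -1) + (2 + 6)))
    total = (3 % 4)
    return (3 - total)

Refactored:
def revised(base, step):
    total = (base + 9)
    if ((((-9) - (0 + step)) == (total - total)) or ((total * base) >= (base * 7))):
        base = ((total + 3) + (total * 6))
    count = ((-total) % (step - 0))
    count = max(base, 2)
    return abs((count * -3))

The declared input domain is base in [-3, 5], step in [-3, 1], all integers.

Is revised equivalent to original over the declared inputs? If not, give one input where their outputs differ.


Run the pair on base=-3, step=-3.
original: total=10, then count=27, then (min((count + 6), min(8, base)) == min(count, step)) is true, then total=-3, then ((max(6, count) * min(9, count)) == (step * base)) is false, then result=0, then (idx=-2), then result=0, then (idx=-1), then result=0, then (idx=0), then result=0, then (idx=1), then result=0, then (idx=2), then result=0, then total=3, then returns 0
revised: total=6, then ((((-9) - (0 + step)) == (total - total)) or ((total * base) >= (base * 7))) is true, then base=45, then count=0, then count=45, then returns 135
0 != 135, so the rewrite changes behavior.
verdict: not equivalent; witness: base=-3, step=-3


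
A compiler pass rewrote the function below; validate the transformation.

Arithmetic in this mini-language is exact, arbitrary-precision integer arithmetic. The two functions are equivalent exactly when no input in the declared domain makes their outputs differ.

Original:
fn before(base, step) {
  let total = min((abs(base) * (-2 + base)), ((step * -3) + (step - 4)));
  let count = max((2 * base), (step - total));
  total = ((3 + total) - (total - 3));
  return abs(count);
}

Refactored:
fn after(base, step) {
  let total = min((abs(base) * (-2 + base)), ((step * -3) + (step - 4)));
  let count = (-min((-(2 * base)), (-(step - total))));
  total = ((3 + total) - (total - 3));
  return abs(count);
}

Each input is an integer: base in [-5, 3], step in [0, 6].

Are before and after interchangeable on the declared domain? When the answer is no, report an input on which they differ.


This is a faithful refactor — min/max/abs usage differs, but the computed results match everywhere.
Spot check at base=-1, step=4 — before: total = -12; count = 16; total = 6; return 16. after: total = -12; count = 16; total = 6; return 16. Both give 16.
Sweeping the whole domain (63 inputs) finds no disagreement.
verdict: equivalent


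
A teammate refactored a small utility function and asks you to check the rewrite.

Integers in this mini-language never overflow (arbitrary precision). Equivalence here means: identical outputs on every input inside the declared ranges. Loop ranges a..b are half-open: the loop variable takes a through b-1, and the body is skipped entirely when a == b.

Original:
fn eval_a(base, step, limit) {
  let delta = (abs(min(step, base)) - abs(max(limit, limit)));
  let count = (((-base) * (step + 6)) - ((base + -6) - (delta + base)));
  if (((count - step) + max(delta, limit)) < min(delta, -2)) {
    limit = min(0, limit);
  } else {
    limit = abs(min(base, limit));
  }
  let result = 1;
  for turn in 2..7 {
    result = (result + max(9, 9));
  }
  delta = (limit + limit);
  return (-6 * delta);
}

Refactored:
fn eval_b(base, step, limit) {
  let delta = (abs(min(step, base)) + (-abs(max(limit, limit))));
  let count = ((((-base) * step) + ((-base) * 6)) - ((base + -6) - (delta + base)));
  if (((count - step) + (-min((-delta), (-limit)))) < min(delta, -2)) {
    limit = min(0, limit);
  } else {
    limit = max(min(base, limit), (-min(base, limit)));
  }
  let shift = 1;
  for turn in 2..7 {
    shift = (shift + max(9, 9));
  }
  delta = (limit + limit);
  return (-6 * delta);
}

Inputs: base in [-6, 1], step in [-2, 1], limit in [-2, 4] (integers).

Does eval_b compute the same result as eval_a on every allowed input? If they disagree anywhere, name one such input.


Changes here: local variable names differ; min/max/abs usage differs; arithmetic usage differs; the full 224-point sweep finds no disagreement.
verdict: equivalent


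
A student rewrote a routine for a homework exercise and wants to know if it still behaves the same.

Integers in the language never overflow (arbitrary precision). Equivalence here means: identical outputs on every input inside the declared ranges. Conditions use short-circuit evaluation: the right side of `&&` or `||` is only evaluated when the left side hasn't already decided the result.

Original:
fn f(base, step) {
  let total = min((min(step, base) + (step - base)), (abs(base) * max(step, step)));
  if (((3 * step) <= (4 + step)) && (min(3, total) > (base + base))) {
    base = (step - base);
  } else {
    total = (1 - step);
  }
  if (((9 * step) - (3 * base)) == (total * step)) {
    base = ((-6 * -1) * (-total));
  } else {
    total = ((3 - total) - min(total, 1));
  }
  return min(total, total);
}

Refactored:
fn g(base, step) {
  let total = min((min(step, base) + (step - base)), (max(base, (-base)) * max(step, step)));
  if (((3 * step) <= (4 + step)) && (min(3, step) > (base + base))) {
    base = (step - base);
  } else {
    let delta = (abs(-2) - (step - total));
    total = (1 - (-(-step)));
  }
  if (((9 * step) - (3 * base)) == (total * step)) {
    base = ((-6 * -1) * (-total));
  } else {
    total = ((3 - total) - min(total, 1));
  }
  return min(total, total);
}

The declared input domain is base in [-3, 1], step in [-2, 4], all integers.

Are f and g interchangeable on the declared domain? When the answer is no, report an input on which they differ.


Consider the input base=-3, step=-2.
f: total becomes -6; next (((3 * step) <= (4 + step)) && (min(3, total) > (base + base))) evaluates to false; next total becomes 3; next (((9 * step) - (3 * base)) == (total * step)) evaluates to false; next total becomes -1; next final value -1
g: total becomes -6; next (((3 * step) <= (4 + step)) && (min(3, step) > (base + base))) evaluates to true; next base becomes 1; next (((9 * step) - (3 * base)) == (total * step)) evaluates to false; next total becomes 15; next final value 15
-1 != 15, so the rewrite changes behavior.
verdict: not equivalent; witness: base=-3, step=-2
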